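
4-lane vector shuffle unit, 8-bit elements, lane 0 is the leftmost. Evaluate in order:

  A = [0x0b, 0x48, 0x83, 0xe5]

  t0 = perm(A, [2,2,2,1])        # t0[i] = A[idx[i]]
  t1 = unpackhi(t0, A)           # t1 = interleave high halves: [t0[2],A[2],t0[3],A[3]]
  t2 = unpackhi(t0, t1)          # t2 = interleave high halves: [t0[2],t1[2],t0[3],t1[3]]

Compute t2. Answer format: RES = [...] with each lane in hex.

→ t0 |83|83|83|48|
→ t1 |83|83|48|e5|
→ t2 |83|48|48|e5|

RES = [0x83, 0x48, 0x48, 0xe5]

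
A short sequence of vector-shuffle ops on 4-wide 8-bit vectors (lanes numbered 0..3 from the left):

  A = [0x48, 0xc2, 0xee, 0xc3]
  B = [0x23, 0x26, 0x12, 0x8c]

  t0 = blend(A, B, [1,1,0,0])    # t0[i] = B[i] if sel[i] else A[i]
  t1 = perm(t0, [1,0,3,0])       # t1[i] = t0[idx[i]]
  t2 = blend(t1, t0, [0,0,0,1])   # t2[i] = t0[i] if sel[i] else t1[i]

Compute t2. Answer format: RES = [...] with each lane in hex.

RES = [0x26, 0x23, 0xc3, 0xc3]

→ t0 |23|26|ee|c3|
→ t1 |26|23|c3|23|
→ t2 |26|23|c3|c3|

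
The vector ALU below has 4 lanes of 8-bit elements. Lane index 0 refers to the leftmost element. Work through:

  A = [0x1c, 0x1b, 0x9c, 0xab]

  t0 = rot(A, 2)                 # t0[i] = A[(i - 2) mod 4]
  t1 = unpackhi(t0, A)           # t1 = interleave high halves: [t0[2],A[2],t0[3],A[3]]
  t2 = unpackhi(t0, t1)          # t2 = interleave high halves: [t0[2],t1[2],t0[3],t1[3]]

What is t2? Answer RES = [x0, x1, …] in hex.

RES = [0x1c, 0x1b, 0x1b, 0xab]

→ t0 |9c|ab|1c|1b|
→ t1 |1c|9c|1b|ab|
→ t2 |1c|1b|1b|ab|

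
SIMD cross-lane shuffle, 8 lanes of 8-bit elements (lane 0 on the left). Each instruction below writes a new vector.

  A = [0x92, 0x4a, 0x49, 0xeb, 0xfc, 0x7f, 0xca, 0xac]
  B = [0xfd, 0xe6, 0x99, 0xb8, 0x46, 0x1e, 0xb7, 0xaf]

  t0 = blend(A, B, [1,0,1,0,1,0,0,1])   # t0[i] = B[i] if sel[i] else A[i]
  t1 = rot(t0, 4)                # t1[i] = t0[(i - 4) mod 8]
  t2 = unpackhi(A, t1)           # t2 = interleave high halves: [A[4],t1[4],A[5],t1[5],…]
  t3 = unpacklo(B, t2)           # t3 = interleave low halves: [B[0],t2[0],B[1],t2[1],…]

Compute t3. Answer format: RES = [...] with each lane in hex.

RES = [ 0xfd  0xfc  0xe6  0xfd  0x99  0x7f  0xb8  0x4a ]

t0 = [0xfd, 0x4a, 0x99, 0xeb, 0x46, 0x7f, 0xca, 0xaf]
t1 = [0x46, 0x7f, 0xca, 0xaf, 0xfd, 0x4a, 0x99, 0xeb]
t2 = [0xfc, 0xfd, 0x7f, 0x4a, 0xca, 0x99, 0xac, 0xeb]
t3 = [0xfd, 0xfc, 0xe6, 0xfd, 0x99, 0x7f, 0xb8, 0x4a]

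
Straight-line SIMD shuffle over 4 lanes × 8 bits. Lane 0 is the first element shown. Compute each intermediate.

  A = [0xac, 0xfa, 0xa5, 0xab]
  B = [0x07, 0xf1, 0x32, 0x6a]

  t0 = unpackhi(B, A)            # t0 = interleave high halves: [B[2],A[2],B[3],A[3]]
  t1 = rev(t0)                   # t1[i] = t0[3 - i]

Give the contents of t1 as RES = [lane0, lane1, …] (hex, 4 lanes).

RES = [ 0xab  0x6a  0xa5  0x32 ]

  t0: 32 a5 6a ab
  t1: ab 6a a5 32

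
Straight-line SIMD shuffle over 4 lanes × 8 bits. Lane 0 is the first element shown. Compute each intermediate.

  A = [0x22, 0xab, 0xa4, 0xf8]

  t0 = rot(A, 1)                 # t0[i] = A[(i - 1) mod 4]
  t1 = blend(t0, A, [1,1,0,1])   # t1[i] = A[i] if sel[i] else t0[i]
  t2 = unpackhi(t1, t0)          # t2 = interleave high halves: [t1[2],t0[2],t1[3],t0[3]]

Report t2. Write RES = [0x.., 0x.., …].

RES = [0xab, 0xab, 0xf8, 0xa4]

→ t0 |f8|22|ab|a4|
→ t1 |22|ab|ab|f8|
→ t2 |ab|ab|f8|a4|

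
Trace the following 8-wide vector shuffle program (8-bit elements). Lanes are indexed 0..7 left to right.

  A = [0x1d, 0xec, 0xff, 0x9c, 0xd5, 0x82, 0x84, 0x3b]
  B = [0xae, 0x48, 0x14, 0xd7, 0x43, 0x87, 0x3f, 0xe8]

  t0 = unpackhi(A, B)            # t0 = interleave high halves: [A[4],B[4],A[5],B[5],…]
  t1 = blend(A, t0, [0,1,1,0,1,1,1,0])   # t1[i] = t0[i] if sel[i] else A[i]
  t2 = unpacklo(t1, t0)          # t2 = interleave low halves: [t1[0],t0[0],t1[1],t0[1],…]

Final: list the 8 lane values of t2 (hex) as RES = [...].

RES = [0x1d, 0xd5, 0x43, 0x43, 0x82, 0x82, 0x9c, 0x87]

t0 = [0xd5, 0x43, 0x82, 0x87, 0x84, 0x3f, 0x3b, 0xe8]
t1 = [0x1d, 0x43, 0x82, 0x9c, 0x84, 0x3f, 0x3b, 0x3b]
t2 = [0x1d, 0xd5, 0x43, 0x43, 0x82, 0x82, 0x9c, 0x87]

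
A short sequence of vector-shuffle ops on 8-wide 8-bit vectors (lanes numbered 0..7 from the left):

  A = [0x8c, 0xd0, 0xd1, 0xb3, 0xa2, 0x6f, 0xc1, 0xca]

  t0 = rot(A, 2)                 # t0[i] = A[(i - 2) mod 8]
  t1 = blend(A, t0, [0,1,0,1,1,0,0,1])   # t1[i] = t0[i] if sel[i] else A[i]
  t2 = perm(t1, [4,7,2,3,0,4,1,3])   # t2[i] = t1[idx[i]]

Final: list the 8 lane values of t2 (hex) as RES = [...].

  t0: c1 ca 8c d0 d1 b3 a2 6f
  t1: 8c ca d1 d0 d1 6f c1 6f
  t2: d1 6f d1 d0 8c d1 ca d0

RES = [ 0xd1  0x6f  0xd1  0xd0  0x8c  0xd1  0xca  0xd0 ]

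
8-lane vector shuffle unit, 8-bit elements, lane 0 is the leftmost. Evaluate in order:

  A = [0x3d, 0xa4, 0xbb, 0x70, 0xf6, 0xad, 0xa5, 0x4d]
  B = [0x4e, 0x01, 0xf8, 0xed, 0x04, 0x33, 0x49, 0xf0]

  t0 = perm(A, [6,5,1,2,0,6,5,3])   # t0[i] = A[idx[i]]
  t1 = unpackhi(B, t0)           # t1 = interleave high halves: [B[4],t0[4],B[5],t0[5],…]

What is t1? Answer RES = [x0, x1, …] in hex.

t0 = [0xa5, 0xad, 0xa4, 0xbb, 0x3d, 0xa5, 0xad, 0x70]
t1 = [0x04, 0x3d, 0x33, 0xa5, 0x49, 0xad, 0xf0, 0x70]

RES = [0x04, 0x3d, 0x33, 0xa5, 0x49, 0xad, 0xf0, 0x70]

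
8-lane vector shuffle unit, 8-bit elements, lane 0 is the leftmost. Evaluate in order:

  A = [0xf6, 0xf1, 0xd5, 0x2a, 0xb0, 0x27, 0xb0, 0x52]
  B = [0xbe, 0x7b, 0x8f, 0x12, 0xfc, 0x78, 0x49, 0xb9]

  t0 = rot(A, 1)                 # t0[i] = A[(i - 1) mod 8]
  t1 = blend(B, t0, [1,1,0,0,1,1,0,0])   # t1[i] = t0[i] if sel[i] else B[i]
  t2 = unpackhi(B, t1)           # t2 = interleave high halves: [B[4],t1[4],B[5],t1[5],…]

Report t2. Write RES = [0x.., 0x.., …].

RES = [ 0xfc  0x2a  0x78  0xb0  0x49  0x49  0xb9  0xb9 ]

→ t0 |52|f6|f1|d5|2a|b0|27|b0|
→ t1 |52|f6|8f|12|2a|b0|49|b9|
→ t2 |fc|2a|78|b0|49|49|b9|b9|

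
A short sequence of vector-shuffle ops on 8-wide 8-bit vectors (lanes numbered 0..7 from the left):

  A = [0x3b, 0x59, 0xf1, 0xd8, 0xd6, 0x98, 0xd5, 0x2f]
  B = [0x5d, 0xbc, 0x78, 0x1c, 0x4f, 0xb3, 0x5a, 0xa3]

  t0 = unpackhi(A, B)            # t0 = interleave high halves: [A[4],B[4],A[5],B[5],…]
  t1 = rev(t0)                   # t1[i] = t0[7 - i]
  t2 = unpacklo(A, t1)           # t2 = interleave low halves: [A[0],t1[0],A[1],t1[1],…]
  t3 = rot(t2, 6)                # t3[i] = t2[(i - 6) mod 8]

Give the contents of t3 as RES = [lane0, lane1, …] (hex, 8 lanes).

RES = [0x59, 0x2f, 0xf1, 0x5a, 0xd8, 0xd5, 0x3b, 0xa3]

→ t0 |d6|4f|98|b3|d5|5a|2f|a3|
→ t1 |a3|2f|5a|d5|b3|98|4f|d6|
→ t2 |3b|a3|59|2f|f1|5a|d8|d5|
→ t3 |59|2f|f1|5a|d8|d5|3b|a3|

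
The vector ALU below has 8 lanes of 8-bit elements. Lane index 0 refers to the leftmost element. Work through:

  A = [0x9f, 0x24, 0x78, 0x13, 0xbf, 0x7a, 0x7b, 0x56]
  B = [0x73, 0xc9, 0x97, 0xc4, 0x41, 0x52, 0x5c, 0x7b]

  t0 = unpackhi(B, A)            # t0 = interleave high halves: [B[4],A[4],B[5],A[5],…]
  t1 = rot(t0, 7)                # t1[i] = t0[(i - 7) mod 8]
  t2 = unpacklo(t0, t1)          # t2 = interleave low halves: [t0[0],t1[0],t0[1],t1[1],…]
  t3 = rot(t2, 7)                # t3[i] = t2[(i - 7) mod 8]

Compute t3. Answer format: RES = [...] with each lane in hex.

  t0: 41 bf 52 7a 5c 7b 7b 56
  t1: bf 52 7a 5c 7b 7b 56 41
  t2: 41 bf bf 52 52 7a 7a 5c
  t3: bf bf 52 52 7a 7a 5c 41

RES = [0xbf, 0xbf, 0x52, 0x52, 0x7a, 0x7a, 0x5c, 0x41]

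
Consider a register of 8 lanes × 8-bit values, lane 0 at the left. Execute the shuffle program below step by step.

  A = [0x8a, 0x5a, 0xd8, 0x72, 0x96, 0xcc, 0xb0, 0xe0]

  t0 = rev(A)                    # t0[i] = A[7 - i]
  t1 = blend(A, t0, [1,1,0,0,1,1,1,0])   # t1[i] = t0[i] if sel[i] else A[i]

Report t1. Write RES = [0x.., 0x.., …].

RES = [ 0xe0  0xb0  0xd8  0x72  0x72  0xd8  0x5a  0xe0 ]

t0 = [0xe0, 0xb0, 0xcc, 0x96, 0x72, 0xd8, 0x5a, 0x8a]
t1 = [0xe0, 0xb0, 0xd8, 0x72, 0x72, 0xd8, 0x5a, 0xe0]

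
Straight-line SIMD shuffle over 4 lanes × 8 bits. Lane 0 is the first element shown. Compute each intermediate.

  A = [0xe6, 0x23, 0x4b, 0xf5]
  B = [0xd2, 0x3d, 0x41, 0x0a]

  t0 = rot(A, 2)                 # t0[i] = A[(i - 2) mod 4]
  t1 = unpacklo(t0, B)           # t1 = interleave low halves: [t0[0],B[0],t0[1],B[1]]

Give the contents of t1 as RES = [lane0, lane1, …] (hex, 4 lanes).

RES = [ 0x4b  0xd2  0xf5  0x3d ]

→ t0 |4b|f5|e6|23|
→ t1 |4b|d2|f5|3d|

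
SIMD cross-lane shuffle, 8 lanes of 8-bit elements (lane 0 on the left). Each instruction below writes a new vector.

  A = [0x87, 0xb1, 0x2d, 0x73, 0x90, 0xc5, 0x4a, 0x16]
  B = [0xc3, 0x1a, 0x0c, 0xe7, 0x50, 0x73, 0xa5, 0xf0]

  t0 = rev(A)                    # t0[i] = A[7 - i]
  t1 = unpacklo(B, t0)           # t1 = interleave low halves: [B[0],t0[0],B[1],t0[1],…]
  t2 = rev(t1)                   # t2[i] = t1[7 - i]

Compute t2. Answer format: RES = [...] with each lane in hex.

RES = [ 0x90  0xe7  0xc5  0x0c  0x4a  0x1a  0x16  0xc3 ]

→ t0 |16|4a|c5|90|73|2d|b1|87|
→ t1 |c3|16|1a|4a|0c|c5|e7|90|
→ t2 |90|e7|c5|0c|4a|1a|16|c3|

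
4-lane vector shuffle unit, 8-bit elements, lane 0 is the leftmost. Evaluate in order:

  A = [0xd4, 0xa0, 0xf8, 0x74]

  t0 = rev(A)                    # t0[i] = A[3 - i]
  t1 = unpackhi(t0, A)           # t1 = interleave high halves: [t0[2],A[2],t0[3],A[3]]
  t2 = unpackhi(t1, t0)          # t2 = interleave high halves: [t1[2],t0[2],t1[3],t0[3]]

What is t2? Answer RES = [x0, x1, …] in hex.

  t0: 74 f8 a0 d4
  t1: a0 f8 d4 74
  t2: d4 a0 74 d4

RES = [ 0xd4  0xa0  0x74  0xd4 ]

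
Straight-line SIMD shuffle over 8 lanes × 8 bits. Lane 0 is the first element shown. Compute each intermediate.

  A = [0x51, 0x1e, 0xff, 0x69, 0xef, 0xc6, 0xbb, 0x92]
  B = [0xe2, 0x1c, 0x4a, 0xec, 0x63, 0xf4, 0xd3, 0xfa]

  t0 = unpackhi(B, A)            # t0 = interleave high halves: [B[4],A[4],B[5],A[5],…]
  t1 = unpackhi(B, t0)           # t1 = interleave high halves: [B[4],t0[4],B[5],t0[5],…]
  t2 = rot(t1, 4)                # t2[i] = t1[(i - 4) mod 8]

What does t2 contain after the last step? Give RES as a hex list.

→ t0 |63|ef|f4|c6|d3|bb|fa|92|
→ t1 |63|d3|f4|bb|d3|fa|fa|92|
→ t2 |d3|fa|fa|92|63|d3|f4|bb|

RES = [ 0xd3  0xfa  0xfa  0x92  0x63  0xd3  0xf4  0xbb ]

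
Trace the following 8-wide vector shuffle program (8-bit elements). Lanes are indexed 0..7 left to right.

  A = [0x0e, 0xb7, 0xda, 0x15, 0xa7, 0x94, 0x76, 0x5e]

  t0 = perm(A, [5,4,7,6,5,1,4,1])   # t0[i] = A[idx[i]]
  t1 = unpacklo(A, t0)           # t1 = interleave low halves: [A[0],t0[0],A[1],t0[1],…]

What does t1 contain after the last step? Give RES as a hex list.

RES = [ 0x0e  0x94  0xb7  0xa7  0xda  0x5e  0x15  0x76 ]

→ t0 |94|a7|5e|76|94|b7|a7|b7|
→ t1 |0e|94|b7|a7|da|5e|15|76|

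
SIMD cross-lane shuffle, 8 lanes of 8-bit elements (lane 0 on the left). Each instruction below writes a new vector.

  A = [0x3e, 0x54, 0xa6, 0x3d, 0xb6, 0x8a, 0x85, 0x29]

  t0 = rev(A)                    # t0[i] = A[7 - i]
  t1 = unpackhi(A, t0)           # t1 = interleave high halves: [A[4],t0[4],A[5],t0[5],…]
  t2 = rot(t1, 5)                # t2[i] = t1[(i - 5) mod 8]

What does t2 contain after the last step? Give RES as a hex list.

  t0: 29 85 8a b6 3d a6 54 3e
  t1: b6 3d 8a a6 85 54 29 3e
  t2: a6 85 54 29 3e b6 3d 8a

RES = [0xa6, 0x85, 0x54, 0x29, 0x3e, 0xb6, 0x3d, 0x8a]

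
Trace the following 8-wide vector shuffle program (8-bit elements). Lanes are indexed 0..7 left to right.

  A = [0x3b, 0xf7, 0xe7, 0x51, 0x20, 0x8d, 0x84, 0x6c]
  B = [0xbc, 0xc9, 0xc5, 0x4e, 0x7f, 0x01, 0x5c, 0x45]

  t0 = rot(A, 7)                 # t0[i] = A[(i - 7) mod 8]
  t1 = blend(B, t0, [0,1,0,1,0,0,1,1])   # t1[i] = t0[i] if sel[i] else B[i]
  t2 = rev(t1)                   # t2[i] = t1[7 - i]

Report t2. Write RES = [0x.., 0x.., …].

t0 = [0xf7, 0xe7, 0x51, 0x20, 0x8d, 0x84, 0x6c, 0x3b]
t1 = [0xbc, 0xe7, 0xc5, 0x20, 0x7f, 0x01, 0x6c, 0x3b]
t2 = [0x3b, 0x6c, 0x01, 0x7f, 0x20, 0xc5, 0xe7, 0xbc]

RES = [ 0x3b  0x6c  0x01  0x7f  0x20  0xc5  0xe7  0xbc ]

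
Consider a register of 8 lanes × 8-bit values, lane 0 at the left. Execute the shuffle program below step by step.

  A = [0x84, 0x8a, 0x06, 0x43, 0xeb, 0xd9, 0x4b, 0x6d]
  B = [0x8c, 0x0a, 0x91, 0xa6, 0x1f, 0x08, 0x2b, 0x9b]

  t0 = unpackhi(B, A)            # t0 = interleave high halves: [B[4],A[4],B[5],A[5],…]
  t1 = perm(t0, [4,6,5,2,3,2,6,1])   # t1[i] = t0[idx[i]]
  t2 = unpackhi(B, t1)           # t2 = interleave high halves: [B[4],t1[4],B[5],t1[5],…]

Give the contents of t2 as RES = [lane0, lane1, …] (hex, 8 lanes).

→ t0 |1f|eb|08|d9|2b|4b|9b|6d|
→ t1 |2b|9b|4b|08|d9|08|9b|eb|
→ t2 |1f|d9|08|08|2b|9b|9b|eb|

RES = [ 0x1f  0xd9  0x08  0x08  0x2b  0x9b  0x9b  0xeb ]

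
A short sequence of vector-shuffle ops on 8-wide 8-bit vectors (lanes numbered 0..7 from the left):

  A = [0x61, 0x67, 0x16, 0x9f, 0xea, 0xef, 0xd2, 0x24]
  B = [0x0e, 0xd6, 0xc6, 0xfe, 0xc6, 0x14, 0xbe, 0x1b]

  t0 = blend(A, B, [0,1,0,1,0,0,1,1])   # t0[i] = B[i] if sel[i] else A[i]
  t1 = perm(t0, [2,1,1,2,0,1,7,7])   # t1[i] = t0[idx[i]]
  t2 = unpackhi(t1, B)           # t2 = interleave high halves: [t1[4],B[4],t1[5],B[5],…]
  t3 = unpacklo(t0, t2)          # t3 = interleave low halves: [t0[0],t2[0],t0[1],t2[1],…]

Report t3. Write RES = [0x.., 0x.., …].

RES = [0x61, 0x61, 0xd6, 0xc6, 0x16, 0xd6, 0xfe, 0x14]

t0 = [0x61, 0xd6, 0x16, 0xfe, 0xea, 0xef, 0xbe, 0x1b]
t1 = [0x16, 0xd6, 0xd6, 0x16, 0x61, 0xd6, 0x1b, 0x1b]
t2 = [0x61, 0xc6, 0xd6, 0x14, 0x1b, 0xbe, 0x1b, 0x1b]
t3 = [0x61, 0x61, 0xd6, 0xc6, 0x16, 0xd6, 0xfe, 0x14]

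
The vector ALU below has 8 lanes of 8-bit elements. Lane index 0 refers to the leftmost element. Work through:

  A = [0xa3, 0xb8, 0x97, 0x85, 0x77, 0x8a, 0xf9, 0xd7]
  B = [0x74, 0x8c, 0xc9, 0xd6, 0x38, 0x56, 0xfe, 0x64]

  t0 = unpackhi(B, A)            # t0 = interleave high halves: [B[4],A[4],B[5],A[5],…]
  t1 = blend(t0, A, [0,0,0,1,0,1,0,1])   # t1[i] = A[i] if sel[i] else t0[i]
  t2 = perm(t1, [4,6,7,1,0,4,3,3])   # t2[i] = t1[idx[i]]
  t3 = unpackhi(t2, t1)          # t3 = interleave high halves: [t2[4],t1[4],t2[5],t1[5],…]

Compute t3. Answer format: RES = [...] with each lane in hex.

→ t0 |38|77|56|8a|fe|f9|64|d7|
→ t1 |38|77|56|85|fe|8a|64|d7|
→ t2 |fe|64|d7|77|38|fe|85|85|
→ t3 |38|fe|fe|8a|85|64|85|d7|

RES = [0x38, 0xfe, 0xfe, 0x8a, 0x85, 0x64, 0x85, 0xd7]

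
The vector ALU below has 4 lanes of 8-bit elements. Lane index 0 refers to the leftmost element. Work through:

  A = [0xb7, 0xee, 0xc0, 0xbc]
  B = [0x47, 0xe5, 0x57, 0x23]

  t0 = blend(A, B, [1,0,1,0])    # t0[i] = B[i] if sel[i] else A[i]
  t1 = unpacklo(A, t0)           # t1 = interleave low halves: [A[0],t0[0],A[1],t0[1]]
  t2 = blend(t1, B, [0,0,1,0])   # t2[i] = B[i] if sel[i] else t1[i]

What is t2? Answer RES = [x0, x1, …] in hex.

→ t0 |47|ee|57|bc|
→ t1 |b7|47|ee|ee|
→ t2 |b7|47|57|ee|

RES = [ 0xb7  0x47  0x57  0xee ]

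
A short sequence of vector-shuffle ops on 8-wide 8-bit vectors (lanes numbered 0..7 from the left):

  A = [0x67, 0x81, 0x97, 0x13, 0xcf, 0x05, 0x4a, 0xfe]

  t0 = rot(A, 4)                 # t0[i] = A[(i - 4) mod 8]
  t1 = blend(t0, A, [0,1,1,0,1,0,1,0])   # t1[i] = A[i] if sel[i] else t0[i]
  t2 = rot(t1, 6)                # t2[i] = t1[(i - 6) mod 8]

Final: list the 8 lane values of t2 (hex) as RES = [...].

RES = [0x97, 0xfe, 0xcf, 0x81, 0x4a, 0x13, 0xcf, 0x81]

  t0: cf 05 4a fe 67 81 97 13
  t1: cf 81 97 fe cf 81 4a 13
  t2: 97 fe cf 81 4a 13 cf 81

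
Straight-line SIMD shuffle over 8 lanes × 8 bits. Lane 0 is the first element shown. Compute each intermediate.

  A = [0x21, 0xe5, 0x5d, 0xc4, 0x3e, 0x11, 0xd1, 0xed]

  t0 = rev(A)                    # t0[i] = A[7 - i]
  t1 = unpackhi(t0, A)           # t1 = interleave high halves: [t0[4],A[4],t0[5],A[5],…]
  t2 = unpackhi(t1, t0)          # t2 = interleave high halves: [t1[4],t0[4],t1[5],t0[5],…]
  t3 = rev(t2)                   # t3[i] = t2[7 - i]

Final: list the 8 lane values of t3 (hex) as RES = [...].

t0 = [0xed, 0xd1, 0x11, 0x3e, 0xc4, 0x5d, 0xe5, 0x21]
t1 = [0xc4, 0x3e, 0x5d, 0x11, 0xe5, 0xd1, 0x21, 0xed]
t2 = [0xe5, 0xc4, 0xd1, 0x5d, 0x21, 0xe5, 0xed, 0x21]
t3 = [0x21, 0xed, 0xe5, 0x21, 0x5d, 0xd1, 0xc4, 0xe5]

RES = [0x21, 0xed, 0xe5, 0x21, 0x5d, 0xd1, 0xc4, 0xe5]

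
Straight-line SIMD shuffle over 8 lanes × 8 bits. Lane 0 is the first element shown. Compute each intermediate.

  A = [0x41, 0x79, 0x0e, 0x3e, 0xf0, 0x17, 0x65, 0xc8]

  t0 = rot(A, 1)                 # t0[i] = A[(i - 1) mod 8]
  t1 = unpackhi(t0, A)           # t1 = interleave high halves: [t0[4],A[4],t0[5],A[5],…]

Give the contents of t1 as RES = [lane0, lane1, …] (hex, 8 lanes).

RES = [ 0x3e  0xf0  0xf0  0x17  0x17  0x65  0x65  0xc8 ]

t0 = [0xc8, 0x41, 0x79, 0x0e, 0x3e, 0xf0, 0x17, 0x65]
t1 = [0x3e, 0xf0, 0xf0, 0x17, 0x17, 0x65, 0x65, 0xc8]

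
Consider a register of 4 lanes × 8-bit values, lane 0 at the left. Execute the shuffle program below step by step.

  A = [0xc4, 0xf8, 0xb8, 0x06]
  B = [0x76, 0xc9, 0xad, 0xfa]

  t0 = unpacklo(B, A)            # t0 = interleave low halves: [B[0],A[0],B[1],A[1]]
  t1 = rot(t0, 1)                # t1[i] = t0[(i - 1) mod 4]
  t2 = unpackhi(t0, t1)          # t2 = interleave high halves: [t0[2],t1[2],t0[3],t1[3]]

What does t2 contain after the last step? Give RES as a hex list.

RES = [0xc9, 0xc4, 0xf8, 0xc9]

t0 = [0x76, 0xc4, 0xc9, 0xf8]
t1 = [0xf8, 0x76, 0xc4, 0xc9]
t2 = [0xc9, 0xc4, 0xf8, 0xc9]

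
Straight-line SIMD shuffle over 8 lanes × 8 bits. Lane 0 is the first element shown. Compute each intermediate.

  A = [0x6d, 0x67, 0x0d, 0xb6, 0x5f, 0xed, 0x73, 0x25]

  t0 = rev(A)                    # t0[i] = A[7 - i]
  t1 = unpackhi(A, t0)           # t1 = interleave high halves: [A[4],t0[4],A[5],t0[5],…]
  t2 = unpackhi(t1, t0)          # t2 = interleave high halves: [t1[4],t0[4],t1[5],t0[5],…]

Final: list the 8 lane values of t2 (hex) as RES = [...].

RES = [ 0x73  0xb6  0x67  0x0d  0x25  0x67  0x6d  0x6d ]

→ t0 |25|73|ed|5f|b6|0d|67|6d|
→ t1 |5f|b6|ed|0d|73|67|25|6d|
→ t2 |73|b6|67|0d|25|67|6d|6d|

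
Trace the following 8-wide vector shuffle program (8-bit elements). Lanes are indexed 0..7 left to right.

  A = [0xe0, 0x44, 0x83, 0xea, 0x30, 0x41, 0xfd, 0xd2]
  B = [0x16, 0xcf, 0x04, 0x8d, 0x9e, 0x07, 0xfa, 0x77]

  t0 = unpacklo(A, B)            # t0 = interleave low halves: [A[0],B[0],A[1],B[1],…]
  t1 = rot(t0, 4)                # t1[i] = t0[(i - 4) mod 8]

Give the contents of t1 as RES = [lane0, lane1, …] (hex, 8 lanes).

RES = [0x83, 0x04, 0xea, 0x8d, 0xe0, 0x16, 0x44, 0xcf]

→ t0 |e0|16|44|cf|83|04|ea|8d|
→ t1 |83|04|ea|8d|e0|16|44|cf|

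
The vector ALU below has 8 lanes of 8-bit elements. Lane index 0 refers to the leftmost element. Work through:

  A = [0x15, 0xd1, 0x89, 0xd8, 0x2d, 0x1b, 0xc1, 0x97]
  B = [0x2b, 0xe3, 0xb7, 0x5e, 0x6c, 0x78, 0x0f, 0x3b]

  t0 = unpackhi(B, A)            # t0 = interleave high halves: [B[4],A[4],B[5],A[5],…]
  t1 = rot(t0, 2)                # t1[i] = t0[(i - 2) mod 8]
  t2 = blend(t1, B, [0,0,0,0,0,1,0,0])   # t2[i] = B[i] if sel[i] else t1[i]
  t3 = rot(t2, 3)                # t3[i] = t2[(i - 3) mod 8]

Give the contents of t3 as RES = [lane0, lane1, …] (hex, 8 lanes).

  t0: 6c 2d 78 1b 0f c1 3b 97
  t1: 3b 97 6c 2d 78 1b 0f c1
  t2: 3b 97 6c 2d 78 78 0f c1
  t3: 78 0f c1 3b 97 6c 2d 78

RES = [ 0x78  0x0f  0xc1  0x3b  0x97  0x6c  0x2d  0x78 ]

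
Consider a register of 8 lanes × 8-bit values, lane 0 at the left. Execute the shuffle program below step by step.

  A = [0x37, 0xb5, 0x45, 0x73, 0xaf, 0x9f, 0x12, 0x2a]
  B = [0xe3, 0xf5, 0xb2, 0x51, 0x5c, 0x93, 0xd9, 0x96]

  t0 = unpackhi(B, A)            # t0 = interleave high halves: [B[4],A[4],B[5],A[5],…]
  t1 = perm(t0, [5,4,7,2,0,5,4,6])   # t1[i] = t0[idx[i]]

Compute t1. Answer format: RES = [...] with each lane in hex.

t0 = [0x5c, 0xaf, 0x93, 0x9f, 0xd9, 0x12, 0x96, 0x2a]
t1 = [0x12, 0xd9, 0x2a, 0x93, 0x5c, 0x12, 0xd9, 0x96]

RES = [ 0x12  0xd9  0x2a  0x93  0x5c  0x12  0xd9  0x96 ]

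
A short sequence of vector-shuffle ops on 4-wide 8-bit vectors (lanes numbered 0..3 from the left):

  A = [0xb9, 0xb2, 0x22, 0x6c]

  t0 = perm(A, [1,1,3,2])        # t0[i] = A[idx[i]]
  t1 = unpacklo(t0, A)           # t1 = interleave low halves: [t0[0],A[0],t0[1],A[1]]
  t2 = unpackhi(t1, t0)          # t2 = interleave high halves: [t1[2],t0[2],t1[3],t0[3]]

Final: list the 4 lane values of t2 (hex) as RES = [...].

RES = [0xb2, 0x6c, 0xb2, 0x22]

  t0: b2 b2 6c 22
  t1: b2 b9 b2 b2
  t2: b2 6c b2 22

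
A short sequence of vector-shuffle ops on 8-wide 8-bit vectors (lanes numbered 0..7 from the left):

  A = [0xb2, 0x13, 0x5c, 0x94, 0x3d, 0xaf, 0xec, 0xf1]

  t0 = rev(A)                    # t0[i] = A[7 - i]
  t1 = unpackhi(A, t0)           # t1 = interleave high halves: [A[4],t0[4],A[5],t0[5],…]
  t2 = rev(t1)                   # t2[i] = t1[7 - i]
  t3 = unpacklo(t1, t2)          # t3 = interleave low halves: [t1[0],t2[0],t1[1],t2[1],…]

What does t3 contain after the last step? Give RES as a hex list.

  t0: f1 ec af 3d 94 5c 13 b2
  t1: 3d 94 af 5c ec 13 f1 b2
  t2: b2 f1 13 ec 5c af 94 3d
  t3: 3d b2 94 f1 af 13 5c ec

RES = [ 0x3d  0xb2  0x94  0xf1  0xaf  0x13  0x5c  0xec ]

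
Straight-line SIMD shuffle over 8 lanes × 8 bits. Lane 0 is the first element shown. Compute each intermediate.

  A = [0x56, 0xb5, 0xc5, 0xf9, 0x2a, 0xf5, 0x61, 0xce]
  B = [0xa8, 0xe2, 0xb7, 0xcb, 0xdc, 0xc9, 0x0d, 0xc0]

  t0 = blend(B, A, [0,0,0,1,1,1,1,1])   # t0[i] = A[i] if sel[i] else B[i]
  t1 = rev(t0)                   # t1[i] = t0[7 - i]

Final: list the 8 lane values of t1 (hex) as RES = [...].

  t0: a8 e2 b7 f9 2a f5 61 ce
  t1: ce 61 f5 2a f9 b7 e2 a8

RES = [0xce, 0x61, 0xf5, 0x2a, 0xf9, 0xb7, 0xe2, 0xa8]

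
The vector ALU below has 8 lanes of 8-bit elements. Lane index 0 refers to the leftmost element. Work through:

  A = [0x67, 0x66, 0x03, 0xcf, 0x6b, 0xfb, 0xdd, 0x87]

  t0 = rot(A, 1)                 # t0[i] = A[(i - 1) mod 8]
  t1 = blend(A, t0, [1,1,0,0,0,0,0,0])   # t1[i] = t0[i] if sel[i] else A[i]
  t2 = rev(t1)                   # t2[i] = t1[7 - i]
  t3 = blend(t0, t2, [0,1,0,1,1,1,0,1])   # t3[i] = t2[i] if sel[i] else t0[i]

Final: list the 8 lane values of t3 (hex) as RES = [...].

RES = [ 0x87  0xdd  0x66  0x6b  0xcf  0x03  0xfb  0x87 ]

  t0: 87 67 66 03 cf 6b fb dd
  t1: 87 67 03 cf 6b fb dd 87
  t2: 87 dd fb 6b cf 03 67 87
  t3: 87 dd 66 6b cf 03 fb 87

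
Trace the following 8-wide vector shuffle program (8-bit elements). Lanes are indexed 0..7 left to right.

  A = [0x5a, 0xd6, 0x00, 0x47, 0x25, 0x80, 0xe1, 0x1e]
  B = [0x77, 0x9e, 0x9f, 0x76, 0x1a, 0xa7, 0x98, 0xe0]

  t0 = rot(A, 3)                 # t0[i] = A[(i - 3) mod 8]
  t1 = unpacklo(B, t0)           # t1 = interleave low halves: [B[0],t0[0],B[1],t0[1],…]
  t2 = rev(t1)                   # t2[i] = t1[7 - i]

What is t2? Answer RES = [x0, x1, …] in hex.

  t0: 80 e1 1e 5a d6 00 47 25
  t1: 77 80 9e e1 9f 1e 76 5a
  t2: 5a 76 1e 9f e1 9e 80 77

RES = [0x5a, 0x76, 0x1e, 0x9f, 0xe1, 0x9e, 0x80, 0x77]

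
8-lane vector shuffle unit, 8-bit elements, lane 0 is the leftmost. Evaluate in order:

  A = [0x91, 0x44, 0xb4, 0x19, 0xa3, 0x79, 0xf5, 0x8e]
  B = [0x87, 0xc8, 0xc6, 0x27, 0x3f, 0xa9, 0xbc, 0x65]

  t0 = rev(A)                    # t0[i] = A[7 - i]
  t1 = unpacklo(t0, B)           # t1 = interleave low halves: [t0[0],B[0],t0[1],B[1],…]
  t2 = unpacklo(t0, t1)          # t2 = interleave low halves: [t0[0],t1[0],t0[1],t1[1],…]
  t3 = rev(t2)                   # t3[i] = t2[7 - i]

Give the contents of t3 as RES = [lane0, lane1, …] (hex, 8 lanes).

t0 = [0x8e, 0xf5, 0x79, 0xa3, 0x19, 0xb4, 0x44, 0x91]
t1 = [0x8e, 0x87, 0xf5, 0xc8, 0x79, 0xc6, 0xa3, 0x27]
t2 = [0x8e, 0x8e, 0xf5, 0x87, 0x79, 0xf5, 0xa3, 0xc8]
t3 = [0xc8, 0xa3, 0xf5, 0x79, 0x87, 0xf5, 0x8e, 0x8e]

RES = [ 0xc8  0xa3  0xf5  0x79  0x87  0xf5  0x8e  0x8e ]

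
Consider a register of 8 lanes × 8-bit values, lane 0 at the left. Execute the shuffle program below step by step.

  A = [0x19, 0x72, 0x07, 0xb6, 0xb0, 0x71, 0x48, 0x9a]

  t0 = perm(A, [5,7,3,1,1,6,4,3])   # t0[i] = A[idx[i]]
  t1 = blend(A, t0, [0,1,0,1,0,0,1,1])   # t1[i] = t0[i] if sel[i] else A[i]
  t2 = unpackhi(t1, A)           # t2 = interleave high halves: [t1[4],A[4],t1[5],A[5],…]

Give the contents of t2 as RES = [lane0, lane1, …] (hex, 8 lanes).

t0 = [0x71, 0x9a, 0xb6, 0x72, 0x72, 0x48, 0xb0, 0xb6]
t1 = [0x19, 0x9a, 0x07, 0x72, 0xb0, 0x71, 0xb0, 0xb6]
t2 = [0xb0, 0xb0, 0x71, 0x71, 0xb0, 0x48, 0xb6, 0x9a]

RES = [0xb0, 0xb0, 0x71, 0x71, 0xb0, 0x48, 0xb6, 0x9a]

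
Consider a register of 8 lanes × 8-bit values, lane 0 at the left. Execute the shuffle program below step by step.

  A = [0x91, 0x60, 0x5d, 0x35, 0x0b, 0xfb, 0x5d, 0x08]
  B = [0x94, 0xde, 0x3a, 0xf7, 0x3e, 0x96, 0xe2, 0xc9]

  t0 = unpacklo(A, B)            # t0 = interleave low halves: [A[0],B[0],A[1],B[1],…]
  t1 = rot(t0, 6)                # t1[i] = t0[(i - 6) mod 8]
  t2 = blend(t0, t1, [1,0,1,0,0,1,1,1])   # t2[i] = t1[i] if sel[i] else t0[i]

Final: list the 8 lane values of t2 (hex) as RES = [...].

t0 = [0x91, 0x94, 0x60, 0xde, 0x5d, 0x3a, 0x35, 0xf7]
t1 = [0x60, 0xde, 0x5d, 0x3a, 0x35, 0xf7, 0x91, 0x94]
t2 = [0x60, 0x94, 0x5d, 0xde, 0x5d, 0xf7, 0x91, 0x94]

RES = [0x60, 0x94, 0x5d, 0xde, 0x5d, 0xf7, 0x91, 0x94]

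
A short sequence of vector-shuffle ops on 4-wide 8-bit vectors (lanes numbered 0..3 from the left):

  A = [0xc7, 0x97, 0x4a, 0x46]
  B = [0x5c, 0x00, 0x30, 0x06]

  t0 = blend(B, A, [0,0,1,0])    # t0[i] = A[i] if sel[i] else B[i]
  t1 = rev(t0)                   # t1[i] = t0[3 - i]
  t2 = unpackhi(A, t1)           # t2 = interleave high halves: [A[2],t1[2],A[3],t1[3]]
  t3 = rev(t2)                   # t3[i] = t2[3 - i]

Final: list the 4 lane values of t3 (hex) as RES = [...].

t0 = [0x5c, 0x00, 0x4a, 0x06]
t1 = [0x06, 0x4a, 0x00, 0x5c]
t2 = [0x4a, 0x00, 0x46, 0x5c]
t3 = [0x5c, 0x46, 0x00, 0x4a]

RES = [ 0x5c  0x46  0x00  0x4a ]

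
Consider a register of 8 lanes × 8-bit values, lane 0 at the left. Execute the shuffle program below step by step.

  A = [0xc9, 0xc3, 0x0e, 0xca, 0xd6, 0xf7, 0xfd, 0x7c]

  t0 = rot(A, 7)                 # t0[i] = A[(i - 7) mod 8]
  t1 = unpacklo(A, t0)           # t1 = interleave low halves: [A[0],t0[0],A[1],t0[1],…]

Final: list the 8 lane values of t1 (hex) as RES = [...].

RES = [ 0xc9  0xc3  0xc3  0x0e  0x0e  0xca  0xca  0xd6 ]

t0 = [0xc3, 0x0e, 0xca, 0xd6, 0xf7, 0xfd, 0x7c, 0xc9]
t1 = [0xc9, 0xc3, 0xc3, 0x0e, 0x0e, 0xca, 0xca, 0xd6]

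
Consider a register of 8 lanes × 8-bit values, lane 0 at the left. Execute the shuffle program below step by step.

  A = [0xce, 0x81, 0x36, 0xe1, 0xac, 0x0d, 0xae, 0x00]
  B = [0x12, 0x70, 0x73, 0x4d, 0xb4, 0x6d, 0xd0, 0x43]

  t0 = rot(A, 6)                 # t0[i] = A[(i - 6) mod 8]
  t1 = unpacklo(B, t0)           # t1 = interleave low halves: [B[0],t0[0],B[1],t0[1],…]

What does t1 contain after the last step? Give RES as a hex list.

RES = [ 0x12  0x36  0x70  0xe1  0x73  0xac  0x4d  0x0d ]

  t0: 36 e1 ac 0d ae 00 ce 81
  t1: 12 36 70 e1 73 ac 4d 0d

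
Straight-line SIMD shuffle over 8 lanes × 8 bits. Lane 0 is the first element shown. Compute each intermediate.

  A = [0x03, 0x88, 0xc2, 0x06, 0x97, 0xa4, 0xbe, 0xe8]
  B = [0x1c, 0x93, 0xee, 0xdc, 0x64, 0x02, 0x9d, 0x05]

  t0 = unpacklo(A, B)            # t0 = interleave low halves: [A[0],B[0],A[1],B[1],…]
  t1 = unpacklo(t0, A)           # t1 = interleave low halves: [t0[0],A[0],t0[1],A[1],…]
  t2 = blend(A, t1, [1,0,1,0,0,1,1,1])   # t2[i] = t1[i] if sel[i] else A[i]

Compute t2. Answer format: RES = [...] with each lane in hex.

→ t0 |03|1c|88|93|c2|ee|06|dc|
→ t1 |03|03|1c|88|88|c2|93|06|
→ t2 |03|88|1c|06|97|c2|93|06|

RES = [0x03, 0x88, 0x1c, 0x06, 0x97, 0xc2, 0x93, 0x06]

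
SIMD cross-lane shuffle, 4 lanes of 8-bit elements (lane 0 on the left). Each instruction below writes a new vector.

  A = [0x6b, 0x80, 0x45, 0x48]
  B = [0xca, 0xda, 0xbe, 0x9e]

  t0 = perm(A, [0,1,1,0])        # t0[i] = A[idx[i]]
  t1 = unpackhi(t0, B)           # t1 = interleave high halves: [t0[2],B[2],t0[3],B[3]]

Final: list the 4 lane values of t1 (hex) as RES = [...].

RES = [ 0x80  0xbe  0x6b  0x9e ]

  t0: 6b 80 80 6b
  t1: 80 be 6b 9e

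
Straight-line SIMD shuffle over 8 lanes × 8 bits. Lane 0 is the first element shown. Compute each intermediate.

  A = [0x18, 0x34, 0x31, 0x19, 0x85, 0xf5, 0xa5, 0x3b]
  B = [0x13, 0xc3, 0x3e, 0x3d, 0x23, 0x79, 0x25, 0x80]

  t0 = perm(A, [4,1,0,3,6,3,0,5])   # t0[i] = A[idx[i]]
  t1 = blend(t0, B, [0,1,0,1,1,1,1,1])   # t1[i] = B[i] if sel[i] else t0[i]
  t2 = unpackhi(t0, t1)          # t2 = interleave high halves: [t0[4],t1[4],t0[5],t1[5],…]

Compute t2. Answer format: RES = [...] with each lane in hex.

t0 = [0x85, 0x34, 0x18, 0x19, 0xa5, 0x19, 0x18, 0xf5]
t1 = [0x85, 0xc3, 0x18, 0x3d, 0x23, 0x79, 0x25, 0x80]
t2 = [0xa5, 0x23, 0x19, 0x79, 0x18, 0x25, 0xf5, 0x80]

RES = [0xa5, 0x23, 0x19, 0x79, 0x18, 0x25, 0xf5, 0x80]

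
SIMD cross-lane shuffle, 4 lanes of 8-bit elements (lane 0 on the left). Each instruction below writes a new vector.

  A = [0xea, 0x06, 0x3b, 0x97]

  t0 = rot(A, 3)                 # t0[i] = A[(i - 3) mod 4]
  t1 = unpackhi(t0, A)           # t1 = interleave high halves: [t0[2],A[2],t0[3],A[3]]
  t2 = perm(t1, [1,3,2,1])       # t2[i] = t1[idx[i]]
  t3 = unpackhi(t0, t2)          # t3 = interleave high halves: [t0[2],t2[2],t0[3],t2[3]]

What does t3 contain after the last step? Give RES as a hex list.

  t0: 06 3b 97 ea
  t1: 97 3b ea 97
  t2: 3b 97 ea 3b
  t3: 97 ea ea 3b

RES = [0x97, 0xea, 0xea, 0x3b]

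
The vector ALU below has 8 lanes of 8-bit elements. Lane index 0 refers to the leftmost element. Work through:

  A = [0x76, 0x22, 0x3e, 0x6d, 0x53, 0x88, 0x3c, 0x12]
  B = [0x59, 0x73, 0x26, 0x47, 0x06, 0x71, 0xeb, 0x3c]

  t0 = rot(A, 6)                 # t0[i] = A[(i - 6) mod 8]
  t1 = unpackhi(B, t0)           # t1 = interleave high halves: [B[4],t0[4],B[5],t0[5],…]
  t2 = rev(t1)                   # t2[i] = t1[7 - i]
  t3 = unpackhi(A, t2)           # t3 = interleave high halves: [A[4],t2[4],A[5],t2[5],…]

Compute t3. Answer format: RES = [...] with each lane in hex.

→ t0 |3e|6d|53|88|3c|12|76|22|
→ t1 |06|3c|71|12|eb|76|3c|22|
→ t2 |22|3c|76|eb|12|71|3c|06|
→ t3 |53|12|88|71|3c|3c|12|06|

RES = [ 0x53  0x12  0x88  0x71  0x3c  0x3c  0x12  0x06 ]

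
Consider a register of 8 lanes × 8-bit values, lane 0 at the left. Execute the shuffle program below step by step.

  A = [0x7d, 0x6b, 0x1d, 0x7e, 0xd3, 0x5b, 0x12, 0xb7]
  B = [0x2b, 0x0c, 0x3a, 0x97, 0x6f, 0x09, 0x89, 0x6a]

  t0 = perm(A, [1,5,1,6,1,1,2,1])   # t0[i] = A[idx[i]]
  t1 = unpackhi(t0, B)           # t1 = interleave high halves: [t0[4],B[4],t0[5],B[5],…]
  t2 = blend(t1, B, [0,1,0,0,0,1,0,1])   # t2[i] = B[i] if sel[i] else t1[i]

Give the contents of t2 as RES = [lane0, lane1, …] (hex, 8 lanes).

RES = [0x6b, 0x0c, 0x6b, 0x09, 0x1d, 0x09, 0x6b, 0x6a]

  t0: 6b 5b 6b 12 6b 6b 1d 6b
  t1: 6b 6f 6b 09 1d 89 6b 6a
  t2: 6b 0c 6b 09 1d 09 6b 6a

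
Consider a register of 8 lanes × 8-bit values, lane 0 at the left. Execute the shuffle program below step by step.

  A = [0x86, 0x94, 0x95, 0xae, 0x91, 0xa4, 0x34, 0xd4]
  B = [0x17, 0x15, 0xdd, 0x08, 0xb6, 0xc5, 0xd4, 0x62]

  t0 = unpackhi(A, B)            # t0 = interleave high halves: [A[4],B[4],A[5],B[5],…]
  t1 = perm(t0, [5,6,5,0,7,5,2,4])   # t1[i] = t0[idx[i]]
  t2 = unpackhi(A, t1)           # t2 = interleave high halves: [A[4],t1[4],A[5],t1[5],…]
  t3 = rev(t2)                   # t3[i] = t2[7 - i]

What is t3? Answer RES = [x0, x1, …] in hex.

  t0: 91 b6 a4 c5 34 d4 d4 62
  t1: d4 d4 d4 91 62 d4 a4 34
  t2: 91 62 a4 d4 34 a4 d4 34
  t3: 34 d4 a4 34 d4 a4 62 91

RES = [0x34, 0xd4, 0xa4, 0x34, 0xd4, 0xa4, 0x62, 0x91]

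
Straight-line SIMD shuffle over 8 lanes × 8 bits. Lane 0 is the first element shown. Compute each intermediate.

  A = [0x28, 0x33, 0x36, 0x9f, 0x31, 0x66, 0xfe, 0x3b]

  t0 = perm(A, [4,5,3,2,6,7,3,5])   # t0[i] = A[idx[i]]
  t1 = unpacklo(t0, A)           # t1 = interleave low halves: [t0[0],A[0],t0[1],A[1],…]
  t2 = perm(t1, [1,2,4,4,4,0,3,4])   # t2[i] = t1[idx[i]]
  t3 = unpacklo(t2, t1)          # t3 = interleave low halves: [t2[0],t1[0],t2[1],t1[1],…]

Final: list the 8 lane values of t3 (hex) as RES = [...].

t0 = [0x31, 0x66, 0x9f, 0x36, 0xfe, 0x3b, 0x9f, 0x66]
t1 = [0x31, 0x28, 0x66, 0x33, 0x9f, 0x36, 0x36, 0x9f]
t2 = [0x28, 0x66, 0x9f, 0x9f, 0x9f, 0x31, 0x33, 0x9f]
t3 = [0x28, 0x31, 0x66, 0x28, 0x9f, 0x66, 0x9f, 0x33]

RES = [ 0x28  0x31  0x66  0x28  0x9f  0x66  0x9f  0x33 ]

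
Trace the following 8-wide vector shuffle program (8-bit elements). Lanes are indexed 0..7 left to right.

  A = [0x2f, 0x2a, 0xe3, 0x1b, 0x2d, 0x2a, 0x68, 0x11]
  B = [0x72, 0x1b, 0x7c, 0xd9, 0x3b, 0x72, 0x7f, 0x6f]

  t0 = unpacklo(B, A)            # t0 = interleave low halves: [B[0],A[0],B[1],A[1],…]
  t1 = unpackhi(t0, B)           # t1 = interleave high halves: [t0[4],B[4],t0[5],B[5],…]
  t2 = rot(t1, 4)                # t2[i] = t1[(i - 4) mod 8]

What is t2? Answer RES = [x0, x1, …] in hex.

RES = [0xd9, 0x7f, 0x1b, 0x6f, 0x7c, 0x3b, 0xe3, 0x72]

t0 = [0x72, 0x2f, 0x1b, 0x2a, 0x7c, 0xe3, 0xd9, 0x1b]
t1 = [0x7c, 0x3b, 0xe3, 0x72, 0xd9, 0x7f, 0x1b, 0x6f]
t2 = [0xd9, 0x7f, 0x1b, 0x6f, 0x7c, 0x3b, 0xe3, 0x72]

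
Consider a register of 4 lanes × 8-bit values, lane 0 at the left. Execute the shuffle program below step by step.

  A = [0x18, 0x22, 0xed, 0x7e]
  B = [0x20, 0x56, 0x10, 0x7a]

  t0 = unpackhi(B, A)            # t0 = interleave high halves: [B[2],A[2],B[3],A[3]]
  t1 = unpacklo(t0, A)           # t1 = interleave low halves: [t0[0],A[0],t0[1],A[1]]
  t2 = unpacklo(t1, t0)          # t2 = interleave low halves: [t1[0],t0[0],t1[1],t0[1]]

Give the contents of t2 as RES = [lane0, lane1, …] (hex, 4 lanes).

  t0: 10 ed 7a 7e
  t1: 10 18 ed 22
  t2: 10 10 18 ed

RES = [ 0x10  0x10  0x18  0xed ]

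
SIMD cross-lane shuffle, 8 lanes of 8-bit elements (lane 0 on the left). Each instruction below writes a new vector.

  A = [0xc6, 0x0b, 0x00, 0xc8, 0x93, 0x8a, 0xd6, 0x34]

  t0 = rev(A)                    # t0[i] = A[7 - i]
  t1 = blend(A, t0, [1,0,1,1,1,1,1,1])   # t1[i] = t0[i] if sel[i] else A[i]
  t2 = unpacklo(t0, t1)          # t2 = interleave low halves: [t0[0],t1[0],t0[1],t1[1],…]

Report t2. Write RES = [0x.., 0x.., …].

RES = [0x34, 0x34, 0xd6, 0x0b, 0x8a, 0x8a, 0x93, 0x93]

  t0: 34 d6 8a 93 c8 00 0b c6
  t1: 34 0b 8a 93 c8 00 0b c6
  t2: 34 34 d6 0b 8a 8a 93 93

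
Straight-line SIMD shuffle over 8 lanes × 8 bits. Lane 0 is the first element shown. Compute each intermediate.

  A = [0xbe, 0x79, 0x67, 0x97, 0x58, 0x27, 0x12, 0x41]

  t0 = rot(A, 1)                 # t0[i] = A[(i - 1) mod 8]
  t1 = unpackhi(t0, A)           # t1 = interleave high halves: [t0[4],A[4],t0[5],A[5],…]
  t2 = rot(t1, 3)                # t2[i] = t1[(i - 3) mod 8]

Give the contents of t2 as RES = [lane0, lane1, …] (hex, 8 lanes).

  t0: 41 be 79 67 97 58 27 12
  t1: 97 58 58 27 27 12 12 41
  t2: 12 12 41 97 58 58 27 27

RES = [0x12, 0x12, 0x41, 0x97, 0x58, 0x58, 0x27, 0x27]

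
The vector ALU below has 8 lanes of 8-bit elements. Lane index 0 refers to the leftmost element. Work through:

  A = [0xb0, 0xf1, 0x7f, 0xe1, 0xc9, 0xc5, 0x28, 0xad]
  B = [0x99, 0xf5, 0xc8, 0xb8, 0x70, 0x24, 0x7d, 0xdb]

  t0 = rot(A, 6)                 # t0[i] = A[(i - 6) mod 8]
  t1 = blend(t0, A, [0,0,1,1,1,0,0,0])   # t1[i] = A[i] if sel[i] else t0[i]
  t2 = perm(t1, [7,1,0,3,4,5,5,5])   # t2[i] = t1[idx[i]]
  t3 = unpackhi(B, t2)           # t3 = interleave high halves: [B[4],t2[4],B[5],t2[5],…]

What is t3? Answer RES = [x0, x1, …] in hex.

t0 = [0x7f, 0xe1, 0xc9, 0xc5, 0x28, 0xad, 0xb0, 0xf1]
t1 = [0x7f, 0xe1, 0x7f, 0xe1, 0xc9, 0xad, 0xb0, 0xf1]
t2 = [0xf1, 0xe1, 0x7f, 0xe1, 0xc9, 0xad, 0xad, 0xad]
t3 = [0x70, 0xc9, 0x24, 0xad, 0x7d, 0xad, 0xdb, 0xad]

RES = [0x70, 0xc9, 0x24, 0xad, 0x7d, 0xad, 0xdb, 0xad]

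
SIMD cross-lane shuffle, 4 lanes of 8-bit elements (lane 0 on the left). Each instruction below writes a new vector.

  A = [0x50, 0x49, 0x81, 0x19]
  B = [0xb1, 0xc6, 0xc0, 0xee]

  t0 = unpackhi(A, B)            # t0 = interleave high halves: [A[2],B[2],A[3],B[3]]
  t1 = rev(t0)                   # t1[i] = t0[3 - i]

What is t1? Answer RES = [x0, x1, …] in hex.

t0 = [0x81, 0xc0, 0x19, 0xee]
t1 = [0xee, 0x19, 0xc0, 0x81]

RES = [ 0xee  0x19  0xc0  0x81 ]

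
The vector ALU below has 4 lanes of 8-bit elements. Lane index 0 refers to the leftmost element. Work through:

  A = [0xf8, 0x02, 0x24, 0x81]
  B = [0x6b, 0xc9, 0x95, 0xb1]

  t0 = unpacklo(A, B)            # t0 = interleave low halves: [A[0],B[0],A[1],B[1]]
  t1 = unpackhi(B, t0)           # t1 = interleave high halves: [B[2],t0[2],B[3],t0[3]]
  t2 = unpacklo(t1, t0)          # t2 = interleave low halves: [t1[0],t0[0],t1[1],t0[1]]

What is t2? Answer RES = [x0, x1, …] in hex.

RES = [0x95, 0xf8, 0x02, 0x6b]

→ t0 |f8|6b|02|c9|
→ t1 |95|02|b1|c9|
→ t2 |95|f8|02|6b|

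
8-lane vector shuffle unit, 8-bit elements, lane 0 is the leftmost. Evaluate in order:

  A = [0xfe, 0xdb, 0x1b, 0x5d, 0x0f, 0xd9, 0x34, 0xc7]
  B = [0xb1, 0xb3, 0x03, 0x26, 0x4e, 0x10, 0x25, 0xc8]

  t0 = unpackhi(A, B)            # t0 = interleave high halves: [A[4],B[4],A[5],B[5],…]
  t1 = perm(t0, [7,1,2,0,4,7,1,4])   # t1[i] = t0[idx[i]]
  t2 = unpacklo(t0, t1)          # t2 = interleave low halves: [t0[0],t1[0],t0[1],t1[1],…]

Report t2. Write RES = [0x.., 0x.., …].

  t0: 0f 4e d9 10 34 25 c7 c8
  t1: c8 4e d9 0f 34 c8 4e 34
  t2: 0f c8 4e 4e d9 d9 10 0f

RES = [ 0x0f  0xc8  0x4e  0x4e  0xd9  0xd9  0x10  0x0f ]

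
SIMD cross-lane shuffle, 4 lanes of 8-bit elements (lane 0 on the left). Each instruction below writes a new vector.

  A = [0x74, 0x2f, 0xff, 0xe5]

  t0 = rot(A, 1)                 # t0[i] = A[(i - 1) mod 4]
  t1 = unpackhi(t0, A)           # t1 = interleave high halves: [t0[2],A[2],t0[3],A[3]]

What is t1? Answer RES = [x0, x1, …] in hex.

RES = [ 0x2f  0xff  0xff  0xe5 ]

→ t0 |e5|74|2f|ff|
→ t1 |2f|ff|ff|e5|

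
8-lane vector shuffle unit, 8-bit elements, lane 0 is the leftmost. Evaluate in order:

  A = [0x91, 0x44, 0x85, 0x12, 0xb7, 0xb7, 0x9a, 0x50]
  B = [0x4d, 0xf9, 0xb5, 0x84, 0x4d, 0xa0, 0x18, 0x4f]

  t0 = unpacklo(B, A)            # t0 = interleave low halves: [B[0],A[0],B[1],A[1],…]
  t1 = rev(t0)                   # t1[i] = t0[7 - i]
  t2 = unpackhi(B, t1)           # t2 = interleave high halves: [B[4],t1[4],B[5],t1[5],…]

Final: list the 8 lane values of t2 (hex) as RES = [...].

RES = [ 0x4d  0x44  0xa0  0xf9  0x18  0x91  0x4f  0x4d ]

→ t0 |4d|91|f9|44|b5|85|84|12|
→ t1 |12|84|85|b5|44|f9|91|4d|
→ t2 |4d|44|a0|f9|18|91|4f|4d|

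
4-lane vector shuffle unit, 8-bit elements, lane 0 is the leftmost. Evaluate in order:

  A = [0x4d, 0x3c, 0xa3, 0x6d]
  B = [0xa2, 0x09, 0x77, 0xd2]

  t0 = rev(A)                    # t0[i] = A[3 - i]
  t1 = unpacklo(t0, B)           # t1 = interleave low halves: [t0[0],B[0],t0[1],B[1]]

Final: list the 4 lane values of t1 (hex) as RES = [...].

RES = [0x6d, 0xa2, 0xa3, 0x09]

→ t0 |6d|a3|3c|4d|
→ t1 |6d|a2|a3|09|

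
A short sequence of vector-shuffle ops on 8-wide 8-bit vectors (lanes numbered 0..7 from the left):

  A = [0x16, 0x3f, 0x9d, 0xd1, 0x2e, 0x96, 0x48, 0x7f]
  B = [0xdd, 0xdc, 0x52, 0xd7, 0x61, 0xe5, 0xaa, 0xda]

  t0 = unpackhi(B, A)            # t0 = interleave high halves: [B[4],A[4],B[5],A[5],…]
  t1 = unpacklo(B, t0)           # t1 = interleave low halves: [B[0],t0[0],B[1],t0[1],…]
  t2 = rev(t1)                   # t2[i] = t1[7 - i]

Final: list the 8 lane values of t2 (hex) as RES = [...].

→ t0 |61|2e|e5|96|aa|48|da|7f|
→ t1 |dd|61|dc|2e|52|e5|d7|96|
→ t2 |96|d7|e5|52|2e|dc|61|dd|

RES = [ 0x96  0xd7  0xe5  0x52  0x2e  0xdc  0x61  0xdd ]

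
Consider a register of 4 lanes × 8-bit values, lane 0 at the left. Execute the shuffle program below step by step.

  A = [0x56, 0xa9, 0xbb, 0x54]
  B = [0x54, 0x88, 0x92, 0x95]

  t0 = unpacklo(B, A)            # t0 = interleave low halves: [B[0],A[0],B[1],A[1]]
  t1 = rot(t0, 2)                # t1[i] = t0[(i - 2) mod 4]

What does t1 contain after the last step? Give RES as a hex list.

RES = [0x88, 0xa9, 0x54, 0x56]

t0 = [0x54, 0x56, 0x88, 0xa9]
t1 = [0x88, 0xa9, 0x54, 0x56]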